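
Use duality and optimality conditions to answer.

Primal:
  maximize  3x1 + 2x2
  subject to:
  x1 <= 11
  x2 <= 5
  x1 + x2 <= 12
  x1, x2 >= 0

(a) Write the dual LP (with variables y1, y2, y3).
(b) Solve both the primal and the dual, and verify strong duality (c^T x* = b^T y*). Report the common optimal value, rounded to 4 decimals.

The standard primal-dual pair for 'max c^T x s.t. A x <= b, x >= 0' is:
  Dual:  min b^T y  s.t.  A^T y >= c,  y >= 0.

So the dual LP is:
  minimize  11y1 + 5y2 + 12y3
  subject to:
    y1 + y3 >= 3
    y2 + y3 >= 2
    y1, y2, y3 >= 0

Solving the primal: x* = (11, 1).
  primal value c^T x* = 35.
Solving the dual: y* = (1, 0, 2).
  dual value b^T y* = 35.
Strong duality: c^T x* = b^T y*. Confirmed.

35


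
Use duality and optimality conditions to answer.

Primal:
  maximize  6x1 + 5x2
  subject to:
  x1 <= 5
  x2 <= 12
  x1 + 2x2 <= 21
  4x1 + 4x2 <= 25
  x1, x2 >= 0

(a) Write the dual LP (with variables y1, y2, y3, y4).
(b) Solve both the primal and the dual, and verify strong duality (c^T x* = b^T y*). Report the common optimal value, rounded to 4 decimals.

The standard primal-dual pair for 'max c^T x s.t. A x <= b, x >= 0' is:
  Dual:  min b^T y  s.t.  A^T y >= c,  y >= 0.

So the dual LP is:
  minimize  5y1 + 12y2 + 21y3 + 25y4
  subject to:
    y1 + y3 + 4y4 >= 6
    y2 + 2y3 + 4y4 >= 5
    y1, y2, y3, y4 >= 0

Solving the primal: x* = (5, 1.25).
  primal value c^T x* = 36.25.
Solving the dual: y* = (1, 0, 0, 1.25).
  dual value b^T y* = 36.25.
Strong duality: c^T x* = b^T y*. Confirmed.

36.25


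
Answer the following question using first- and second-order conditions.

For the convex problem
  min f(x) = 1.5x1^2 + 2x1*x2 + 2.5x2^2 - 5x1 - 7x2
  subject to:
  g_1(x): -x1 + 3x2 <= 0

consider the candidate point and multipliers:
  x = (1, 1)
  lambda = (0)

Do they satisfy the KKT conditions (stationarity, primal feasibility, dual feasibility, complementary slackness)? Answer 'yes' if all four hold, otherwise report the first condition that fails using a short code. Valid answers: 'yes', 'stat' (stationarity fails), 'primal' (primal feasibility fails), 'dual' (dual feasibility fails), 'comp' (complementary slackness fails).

Gradient of f: grad f(x) = Q x + c = (0, 0)
Constraint values g_i(x) = a_i^T x - b_i:
  g_1((1, 1)) = 2
Stationarity residual: grad f(x) + sum_i lambda_i a_i = (0, 0)
  -> stationarity OK
Primal feasibility (all g_i <= 0): FAILS
Dual feasibility (all lambda_i >= 0): OK
Complementary slackness (lambda_i * g_i(x) = 0 for all i): OK

Verdict: the first failing condition is primal_feasibility -> primal.

primal


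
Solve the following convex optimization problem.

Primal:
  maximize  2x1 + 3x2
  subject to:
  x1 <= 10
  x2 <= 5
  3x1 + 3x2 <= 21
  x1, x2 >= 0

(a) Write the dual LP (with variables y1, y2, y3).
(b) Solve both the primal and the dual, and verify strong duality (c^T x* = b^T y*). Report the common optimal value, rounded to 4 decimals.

The standard primal-dual pair for 'max c^T x s.t. A x <= b, x >= 0' is:
  Dual:  min b^T y  s.t.  A^T y >= c,  y >= 0.

So the dual LP is:
  minimize  10y1 + 5y2 + 21y3
  subject to:
    y1 + 3y3 >= 2
    y2 + 3y3 >= 3
    y1, y2, y3 >= 0

Solving the primal: x* = (2, 5).
  primal value c^T x* = 19.
Solving the dual: y* = (0, 1, 0.6667).
  dual value b^T y* = 19.
Strong duality: c^T x* = b^T y*. Confirmed.

19


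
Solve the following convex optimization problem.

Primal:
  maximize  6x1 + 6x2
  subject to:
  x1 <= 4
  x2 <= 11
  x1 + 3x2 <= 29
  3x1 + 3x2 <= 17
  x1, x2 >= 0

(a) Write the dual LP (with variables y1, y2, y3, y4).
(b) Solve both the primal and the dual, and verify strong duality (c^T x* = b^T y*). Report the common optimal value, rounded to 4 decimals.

The standard primal-dual pair for 'max c^T x s.t. A x <= b, x >= 0' is:
  Dual:  min b^T y  s.t.  A^T y >= c,  y >= 0.

So the dual LP is:
  minimize  4y1 + 11y2 + 29y3 + 17y4
  subject to:
    y1 + y3 + 3y4 >= 6
    y2 + 3y3 + 3y4 >= 6
    y1, y2, y3, y4 >= 0

Solving the primal: x* = (0, 5.6667).
  primal value c^T x* = 34.
Solving the dual: y* = (0, 0, 0, 2).
  dual value b^T y* = 34.
Strong duality: c^T x* = b^T y*. Confirmed.

34


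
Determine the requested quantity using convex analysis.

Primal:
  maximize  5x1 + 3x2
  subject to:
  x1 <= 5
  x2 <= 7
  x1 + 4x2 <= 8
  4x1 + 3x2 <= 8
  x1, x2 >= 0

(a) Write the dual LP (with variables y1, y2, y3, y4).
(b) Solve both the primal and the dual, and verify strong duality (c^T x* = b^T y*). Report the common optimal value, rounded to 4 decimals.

The standard primal-dual pair for 'max c^T x s.t. A x <= b, x >= 0' is:
  Dual:  min b^T y  s.t.  A^T y >= c,  y >= 0.

So the dual LP is:
  minimize  5y1 + 7y2 + 8y3 + 8y4
  subject to:
    y1 + y3 + 4y4 >= 5
    y2 + 4y3 + 3y4 >= 3
    y1, y2, y3, y4 >= 0

Solving the primal: x* = (2, 0).
  primal value c^T x* = 10.
Solving the dual: y* = (0, 0, 0, 1.25).
  dual value b^T y* = 10.
Strong duality: c^T x* = b^T y*. Confirmed.

10


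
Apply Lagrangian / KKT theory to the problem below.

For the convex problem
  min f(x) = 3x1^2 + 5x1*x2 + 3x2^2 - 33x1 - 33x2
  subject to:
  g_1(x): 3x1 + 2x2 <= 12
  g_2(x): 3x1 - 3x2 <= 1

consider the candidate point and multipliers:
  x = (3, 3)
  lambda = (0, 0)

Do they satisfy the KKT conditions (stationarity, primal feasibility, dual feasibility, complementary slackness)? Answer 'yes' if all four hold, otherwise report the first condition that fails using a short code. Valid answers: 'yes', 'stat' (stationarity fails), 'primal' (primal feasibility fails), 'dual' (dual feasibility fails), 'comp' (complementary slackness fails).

Gradient of f: grad f(x) = Q x + c = (0, 0)
Constraint values g_i(x) = a_i^T x - b_i:
  g_1((3, 3)) = 3
  g_2((3, 3)) = -1
Stationarity residual: grad f(x) + sum_i lambda_i a_i = (0, 0)
  -> stationarity OK
Primal feasibility (all g_i <= 0): FAILS
Dual feasibility (all lambda_i >= 0): OK
Complementary slackness (lambda_i * g_i(x) = 0 for all i): OK

Verdict: the first failing condition is primal_feasibility -> primal.

primal


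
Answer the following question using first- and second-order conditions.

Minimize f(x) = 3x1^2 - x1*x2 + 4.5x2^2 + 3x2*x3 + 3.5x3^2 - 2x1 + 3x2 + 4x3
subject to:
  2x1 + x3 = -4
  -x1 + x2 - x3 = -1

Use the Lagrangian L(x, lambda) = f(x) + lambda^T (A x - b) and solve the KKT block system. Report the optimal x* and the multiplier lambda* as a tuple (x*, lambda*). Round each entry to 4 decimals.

Form the Lagrangian:
  L(x, lambda) = (1/2) x^T Q x + c^T x + lambda^T (A x - b)
Stationarity (grad_x L = 0): Q x + c + A^T lambda = 0.
Primal feasibility: A x = b.

This gives the KKT block system:
  [ Q   A^T ] [ x     ]   [-c ]
  [ A    0  ] [ lambda ] = [ b ]

Solving the linear system:
  x*      = (-2.3684, -2.6316, 0.7368)
  lambda* = (14.8421, 16.1053)
  f(x*)   = 37.6316

x* = (-2.3684, -2.6316, 0.7368), lambda* = (14.8421, 16.1053)


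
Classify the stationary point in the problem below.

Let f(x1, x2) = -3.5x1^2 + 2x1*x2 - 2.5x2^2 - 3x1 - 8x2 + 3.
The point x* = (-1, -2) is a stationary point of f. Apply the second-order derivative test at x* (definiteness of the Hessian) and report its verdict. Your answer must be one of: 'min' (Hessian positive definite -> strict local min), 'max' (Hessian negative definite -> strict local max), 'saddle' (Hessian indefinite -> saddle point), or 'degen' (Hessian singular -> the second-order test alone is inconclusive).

Compute the Hessian H = grad^2 f:
  H = [[-7, 2], [2, -5]]
Verify stationarity: grad f(x*) = H x* + g = (0, 0).
Eigenvalues of H: -8.2361, -3.7639.
Both eigenvalues < 0, so H is negative definite -> x* is a strict local max.

max


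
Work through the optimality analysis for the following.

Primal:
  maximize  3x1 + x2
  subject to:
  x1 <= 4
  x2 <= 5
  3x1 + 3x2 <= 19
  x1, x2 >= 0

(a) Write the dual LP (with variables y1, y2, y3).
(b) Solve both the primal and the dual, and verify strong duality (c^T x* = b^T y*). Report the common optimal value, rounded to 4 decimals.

The standard primal-dual pair for 'max c^T x s.t. A x <= b, x >= 0' is:
  Dual:  min b^T y  s.t.  A^T y >= c,  y >= 0.

So the dual LP is:
  minimize  4y1 + 5y2 + 19y3
  subject to:
    y1 + 3y3 >= 3
    y2 + 3y3 >= 1
    y1, y2, y3 >= 0

Solving the primal: x* = (4, 2.3333).
  primal value c^T x* = 14.3333.
Solving the dual: y* = (2, 0, 0.3333).
  dual value b^T y* = 14.3333.
Strong duality: c^T x* = b^T y*. Confirmed.

14.3333


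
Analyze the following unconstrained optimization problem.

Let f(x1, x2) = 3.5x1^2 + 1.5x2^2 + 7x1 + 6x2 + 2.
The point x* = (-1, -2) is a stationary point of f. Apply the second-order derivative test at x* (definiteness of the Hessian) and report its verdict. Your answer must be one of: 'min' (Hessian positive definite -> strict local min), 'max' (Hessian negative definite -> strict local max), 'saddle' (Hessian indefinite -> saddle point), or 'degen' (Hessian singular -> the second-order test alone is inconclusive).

Compute the Hessian H = grad^2 f:
  H = [[7, 0], [0, 3]]
Verify stationarity: grad f(x*) = H x* + g = (0, 0).
Eigenvalues of H: 3, 7.
Both eigenvalues > 0, so H is positive definite -> x* is a strict local min.

min


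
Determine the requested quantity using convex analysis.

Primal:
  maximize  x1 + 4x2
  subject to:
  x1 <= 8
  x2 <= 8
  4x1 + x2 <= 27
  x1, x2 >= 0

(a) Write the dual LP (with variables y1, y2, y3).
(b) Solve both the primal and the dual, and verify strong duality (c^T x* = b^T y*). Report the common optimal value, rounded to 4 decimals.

The standard primal-dual pair for 'max c^T x s.t. A x <= b, x >= 0' is:
  Dual:  min b^T y  s.t.  A^T y >= c,  y >= 0.

So the dual LP is:
  minimize  8y1 + 8y2 + 27y3
  subject to:
    y1 + 4y3 >= 1
    y2 + y3 >= 4
    y1, y2, y3 >= 0

Solving the primal: x* = (4.75, 8).
  primal value c^T x* = 36.75.
Solving the dual: y* = (0, 3.75, 0.25).
  dual value b^T y* = 36.75.
Strong duality: c^T x* = b^T y*. Confirmed.

36.75


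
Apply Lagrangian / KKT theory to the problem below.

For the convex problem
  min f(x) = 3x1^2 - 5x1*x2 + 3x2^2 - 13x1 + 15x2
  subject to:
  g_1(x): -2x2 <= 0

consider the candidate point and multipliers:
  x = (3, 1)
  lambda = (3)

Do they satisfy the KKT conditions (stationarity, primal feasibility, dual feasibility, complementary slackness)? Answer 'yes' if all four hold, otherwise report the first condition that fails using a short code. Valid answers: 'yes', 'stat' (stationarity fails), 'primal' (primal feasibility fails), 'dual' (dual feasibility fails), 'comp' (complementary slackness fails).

Gradient of f: grad f(x) = Q x + c = (0, 6)
Constraint values g_i(x) = a_i^T x - b_i:
  g_1((3, 1)) = -2
Stationarity residual: grad f(x) + sum_i lambda_i a_i = (0, 0)
  -> stationarity OK
Primal feasibility (all g_i <= 0): OK
Dual feasibility (all lambda_i >= 0): OK
Complementary slackness (lambda_i * g_i(x) = 0 for all i): FAILS

Verdict: the first failing condition is complementary_slackness -> comp.

comp


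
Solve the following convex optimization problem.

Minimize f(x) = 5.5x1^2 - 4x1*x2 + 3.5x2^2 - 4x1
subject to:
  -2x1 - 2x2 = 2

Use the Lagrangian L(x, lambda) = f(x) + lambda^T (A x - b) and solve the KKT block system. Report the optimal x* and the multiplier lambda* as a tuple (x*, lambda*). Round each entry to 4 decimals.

Form the Lagrangian:
  L(x, lambda) = (1/2) x^T Q x + c^T x + lambda^T (A x - b)
Stationarity (grad_x L = 0): Q x + c + A^T lambda = 0.
Primal feasibility: A x = b.

This gives the KKT block system:
  [ Q   A^T ] [ x     ]   [-c ]
  [ A    0  ] [ lambda ] = [ b ]

Solving the linear system:
  x*      = (-0.2692, -0.7308)
  lambda* = (-2.0192)
  f(x*)   = 2.5577

x* = (-0.2692, -0.7308), lambda* = (-2.0192)


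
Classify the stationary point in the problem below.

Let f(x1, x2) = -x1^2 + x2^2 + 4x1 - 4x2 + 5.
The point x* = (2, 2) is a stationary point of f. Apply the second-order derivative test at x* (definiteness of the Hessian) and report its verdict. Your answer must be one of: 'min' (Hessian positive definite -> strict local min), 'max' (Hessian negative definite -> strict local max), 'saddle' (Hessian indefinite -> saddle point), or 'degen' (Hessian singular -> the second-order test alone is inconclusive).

Compute the Hessian H = grad^2 f:
  H = [[-2, 0], [0, 2]]
Verify stationarity: grad f(x*) = H x* + g = (0, 0).
Eigenvalues of H: -2, 2.
Eigenvalues have mixed signs, so H is indefinite -> x* is a saddle point.

saddle


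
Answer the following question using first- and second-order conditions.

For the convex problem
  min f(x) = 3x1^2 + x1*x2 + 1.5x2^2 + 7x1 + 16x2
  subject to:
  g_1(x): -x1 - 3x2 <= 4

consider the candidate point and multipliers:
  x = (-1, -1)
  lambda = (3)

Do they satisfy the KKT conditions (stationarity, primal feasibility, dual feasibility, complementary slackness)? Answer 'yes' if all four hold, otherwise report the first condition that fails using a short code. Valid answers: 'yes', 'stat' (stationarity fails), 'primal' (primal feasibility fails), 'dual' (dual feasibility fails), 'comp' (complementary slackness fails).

Gradient of f: grad f(x) = Q x + c = (0, 12)
Constraint values g_i(x) = a_i^T x - b_i:
  g_1((-1, -1)) = 0
Stationarity residual: grad f(x) + sum_i lambda_i a_i = (-3, 3)
  -> stationarity FAILS
Primal feasibility (all g_i <= 0): OK
Dual feasibility (all lambda_i >= 0): OK
Complementary slackness (lambda_i * g_i(x) = 0 for all i): OK

Verdict: the first failing condition is stationarity -> stat.

stat


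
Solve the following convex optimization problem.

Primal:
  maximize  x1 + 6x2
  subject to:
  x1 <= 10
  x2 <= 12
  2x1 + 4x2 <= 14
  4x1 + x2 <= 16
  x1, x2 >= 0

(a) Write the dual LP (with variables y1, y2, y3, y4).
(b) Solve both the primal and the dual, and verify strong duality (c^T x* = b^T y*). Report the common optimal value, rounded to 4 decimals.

The standard primal-dual pair for 'max c^T x s.t. A x <= b, x >= 0' is:
  Dual:  min b^T y  s.t.  A^T y >= c,  y >= 0.

So the dual LP is:
  minimize  10y1 + 12y2 + 14y3 + 16y4
  subject to:
    y1 + 2y3 + 4y4 >= 1
    y2 + 4y3 + y4 >= 6
    y1, y2, y3, y4 >= 0

Solving the primal: x* = (0, 3.5).
  primal value c^T x* = 21.
Solving the dual: y* = (0, 0, 1.5, 0).
  dual value b^T y* = 21.
Strong duality: c^T x* = b^T y*. Confirmed.

21


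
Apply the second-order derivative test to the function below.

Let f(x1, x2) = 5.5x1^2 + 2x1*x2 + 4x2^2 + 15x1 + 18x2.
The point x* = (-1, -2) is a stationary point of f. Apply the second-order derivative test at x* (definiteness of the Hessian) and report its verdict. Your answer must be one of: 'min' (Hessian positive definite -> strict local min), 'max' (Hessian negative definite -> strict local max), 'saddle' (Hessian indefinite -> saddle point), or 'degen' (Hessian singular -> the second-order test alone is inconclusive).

Compute the Hessian H = grad^2 f:
  H = [[11, 2], [2, 8]]
Verify stationarity: grad f(x*) = H x* + g = (0, 0).
Eigenvalues of H: 7, 12.
Both eigenvalues > 0, so H is positive definite -> x* is a strict local min.

min


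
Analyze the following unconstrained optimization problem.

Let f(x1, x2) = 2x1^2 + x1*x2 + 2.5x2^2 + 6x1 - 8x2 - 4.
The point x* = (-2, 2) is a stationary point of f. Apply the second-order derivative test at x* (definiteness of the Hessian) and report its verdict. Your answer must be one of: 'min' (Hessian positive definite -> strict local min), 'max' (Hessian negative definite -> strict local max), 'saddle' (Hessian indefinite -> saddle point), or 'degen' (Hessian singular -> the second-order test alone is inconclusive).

Compute the Hessian H = grad^2 f:
  H = [[4, 1], [1, 5]]
Verify stationarity: grad f(x*) = H x* + g = (0, 0).
Eigenvalues of H: 3.382, 5.618.
Both eigenvalues > 0, so H is positive definite -> x* is a strict local min.

min


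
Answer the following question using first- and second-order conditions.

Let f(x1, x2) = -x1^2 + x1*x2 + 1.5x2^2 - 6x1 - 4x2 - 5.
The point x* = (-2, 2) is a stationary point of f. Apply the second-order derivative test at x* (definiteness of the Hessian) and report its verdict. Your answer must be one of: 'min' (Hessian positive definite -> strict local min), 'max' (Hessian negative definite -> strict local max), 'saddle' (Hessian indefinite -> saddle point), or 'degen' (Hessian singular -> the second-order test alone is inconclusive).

Compute the Hessian H = grad^2 f:
  H = [[-2, 1], [1, 3]]
Verify stationarity: grad f(x*) = H x* + g = (0, 0).
Eigenvalues of H: -2.1926, 3.1926.
Eigenvalues have mixed signs, so H is indefinite -> x* is a saddle point.

saddle


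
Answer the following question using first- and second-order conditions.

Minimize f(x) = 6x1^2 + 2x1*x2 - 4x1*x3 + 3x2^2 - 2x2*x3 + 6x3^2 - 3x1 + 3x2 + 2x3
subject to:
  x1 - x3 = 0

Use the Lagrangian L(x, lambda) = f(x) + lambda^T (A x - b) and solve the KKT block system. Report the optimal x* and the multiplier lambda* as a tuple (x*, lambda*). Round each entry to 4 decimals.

Form the Lagrangian:
  L(x, lambda) = (1/2) x^T Q x + c^T x + lambda^T (A x - b)
Stationarity (grad_x L = 0): Q x + c + A^T lambda = 0.
Primal feasibility: A x = b.

This gives the KKT block system:
  [ Q   A^T ] [ x     ]   [-c ]
  [ A    0  ] [ lambda ] = [ b ]

Solving the linear system:
  x*      = (0.0625, -0.5, 0.0625)
  lambda* = (3.5)
  f(x*)   = -0.7812

x* = (0.0625, -0.5, 0.0625), lambda* = (3.5)


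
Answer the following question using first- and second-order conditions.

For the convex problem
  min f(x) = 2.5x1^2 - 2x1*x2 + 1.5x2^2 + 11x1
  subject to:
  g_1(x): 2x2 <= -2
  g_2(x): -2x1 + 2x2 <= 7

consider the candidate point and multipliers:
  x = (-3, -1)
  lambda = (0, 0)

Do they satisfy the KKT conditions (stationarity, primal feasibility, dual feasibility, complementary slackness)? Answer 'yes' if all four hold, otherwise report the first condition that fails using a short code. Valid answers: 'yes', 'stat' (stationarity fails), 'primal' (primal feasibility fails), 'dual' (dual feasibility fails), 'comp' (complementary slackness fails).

Gradient of f: grad f(x) = Q x + c = (-2, 3)
Constraint values g_i(x) = a_i^T x - b_i:
  g_1((-3, -1)) = 0
  g_2((-3, -1)) = -3
Stationarity residual: grad f(x) + sum_i lambda_i a_i = (-2, 3)
  -> stationarity FAILS
Primal feasibility (all g_i <= 0): OK
Dual feasibility (all lambda_i >= 0): OK
Complementary slackness (lambda_i * g_i(x) = 0 for all i): OK

Verdict: the first failing condition is stationarity -> stat.

stat


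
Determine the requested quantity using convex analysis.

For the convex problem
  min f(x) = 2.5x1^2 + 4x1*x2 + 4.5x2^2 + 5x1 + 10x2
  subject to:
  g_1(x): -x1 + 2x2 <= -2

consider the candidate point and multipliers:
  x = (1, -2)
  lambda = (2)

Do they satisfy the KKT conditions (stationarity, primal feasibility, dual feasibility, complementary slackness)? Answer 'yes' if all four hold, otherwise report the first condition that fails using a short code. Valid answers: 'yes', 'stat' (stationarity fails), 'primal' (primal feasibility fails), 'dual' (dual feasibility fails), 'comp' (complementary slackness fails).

Gradient of f: grad f(x) = Q x + c = (2, -4)
Constraint values g_i(x) = a_i^T x - b_i:
  g_1((1, -2)) = -3
Stationarity residual: grad f(x) + sum_i lambda_i a_i = (0, 0)
  -> stationarity OK
Primal feasibility (all g_i <= 0): OK
Dual feasibility (all lambda_i >= 0): OK
Complementary slackness (lambda_i * g_i(x) = 0 for all i): FAILS

Verdict: the first failing condition is complementary_slackness -> comp.

comp


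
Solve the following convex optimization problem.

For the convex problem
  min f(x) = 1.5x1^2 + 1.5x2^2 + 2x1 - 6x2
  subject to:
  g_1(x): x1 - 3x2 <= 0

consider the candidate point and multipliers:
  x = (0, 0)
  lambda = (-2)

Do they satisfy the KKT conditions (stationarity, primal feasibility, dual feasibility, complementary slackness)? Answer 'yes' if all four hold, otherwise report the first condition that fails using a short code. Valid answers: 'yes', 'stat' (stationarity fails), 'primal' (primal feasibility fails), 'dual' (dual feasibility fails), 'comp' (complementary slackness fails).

Gradient of f: grad f(x) = Q x + c = (2, -6)
Constraint values g_i(x) = a_i^T x - b_i:
  g_1((0, 0)) = 0
Stationarity residual: grad f(x) + sum_i lambda_i a_i = (0, 0)
  -> stationarity OK
Primal feasibility (all g_i <= 0): OK
Dual feasibility (all lambda_i >= 0): FAILS
Complementary slackness (lambda_i * g_i(x) = 0 for all i): OK

Verdict: the first failing condition is dual_feasibility -> dual.

dual


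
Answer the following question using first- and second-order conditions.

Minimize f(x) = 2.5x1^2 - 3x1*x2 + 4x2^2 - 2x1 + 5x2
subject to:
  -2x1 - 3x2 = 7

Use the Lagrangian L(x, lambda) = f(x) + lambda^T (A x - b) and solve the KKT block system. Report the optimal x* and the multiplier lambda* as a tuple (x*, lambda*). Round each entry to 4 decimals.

Form the Lagrangian:
  L(x, lambda) = (1/2) x^T Q x + c^T x + lambda^T (A x - b)
Stationarity (grad_x L = 0): Q x + c + A^T lambda = 0.
Primal feasibility: A x = b.

This gives the KKT block system:
  [ Q   A^T ] [ x     ]   [-c ]
  [ A    0  ] [ lambda ] = [ b ]

Solving the linear system:
  x*      = (-1.1239, -1.5841)
  lambda* = (-1.4336)
  f(x*)   = 2.1814

x* = (-1.1239, -1.5841), lambda* = (-1.4336)


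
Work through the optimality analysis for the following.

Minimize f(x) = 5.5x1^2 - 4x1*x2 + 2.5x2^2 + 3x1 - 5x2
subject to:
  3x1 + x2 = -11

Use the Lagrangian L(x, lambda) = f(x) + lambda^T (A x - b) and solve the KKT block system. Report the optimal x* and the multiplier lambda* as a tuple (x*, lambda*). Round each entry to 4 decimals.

Form the Lagrangian:
  L(x, lambda) = (1/2) x^T Q x + c^T x + lambda^T (A x - b)
Stationarity (grad_x L = 0): Q x + c + A^T lambda = 0.
Primal feasibility: A x = b.

This gives the KKT block system:
  [ Q   A^T ] [ x     ]   [-c ]
  [ A    0  ] [ lambda ] = [ b ]

Solving the linear system:
  x*      = (-2.8375, -2.4875)
  lambda* = (6.0875)
  f(x*)   = 35.4438

x* = (-2.8375, -2.4875), lambda* = (6.0875)


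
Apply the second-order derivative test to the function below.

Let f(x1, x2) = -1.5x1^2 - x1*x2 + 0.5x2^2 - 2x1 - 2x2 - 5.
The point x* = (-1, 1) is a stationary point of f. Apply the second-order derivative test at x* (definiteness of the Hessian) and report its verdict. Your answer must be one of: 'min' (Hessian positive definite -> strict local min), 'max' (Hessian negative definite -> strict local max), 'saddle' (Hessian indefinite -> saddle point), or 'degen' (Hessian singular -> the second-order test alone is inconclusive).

Compute the Hessian H = grad^2 f:
  H = [[-3, -1], [-1, 1]]
Verify stationarity: grad f(x*) = H x* + g = (0, 0).
Eigenvalues of H: -3.2361, 1.2361.
Eigenvalues have mixed signs, so H is indefinite -> x* is a saddle point.

saddle


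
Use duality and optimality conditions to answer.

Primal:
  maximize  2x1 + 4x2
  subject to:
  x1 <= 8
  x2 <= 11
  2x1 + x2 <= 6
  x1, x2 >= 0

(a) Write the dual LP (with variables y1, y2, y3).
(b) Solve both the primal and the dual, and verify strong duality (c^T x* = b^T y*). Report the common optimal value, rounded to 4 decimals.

The standard primal-dual pair for 'max c^T x s.t. A x <= b, x >= 0' is:
  Dual:  min b^T y  s.t.  A^T y >= c,  y >= 0.

So the dual LP is:
  minimize  8y1 + 11y2 + 6y3
  subject to:
    y1 + 2y3 >= 2
    y2 + y3 >= 4
    y1, y2, y3 >= 0

Solving the primal: x* = (0, 6).
  primal value c^T x* = 24.
Solving the dual: y* = (0, 0, 4).
  dual value b^T y* = 24.
Strong duality: c^T x* = b^T y*. Confirmed.

24


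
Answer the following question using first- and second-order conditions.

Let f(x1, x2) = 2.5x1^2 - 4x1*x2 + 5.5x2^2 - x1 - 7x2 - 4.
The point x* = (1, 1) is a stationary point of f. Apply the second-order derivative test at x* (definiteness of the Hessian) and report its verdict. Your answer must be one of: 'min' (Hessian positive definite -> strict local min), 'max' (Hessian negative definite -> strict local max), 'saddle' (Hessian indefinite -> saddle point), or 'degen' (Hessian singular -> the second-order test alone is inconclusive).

Compute the Hessian H = grad^2 f:
  H = [[5, -4], [-4, 11]]
Verify stationarity: grad f(x*) = H x* + g = (0, 0).
Eigenvalues of H: 3, 13.
Both eigenvalues > 0, so H is positive definite -> x* is a strict local min.

min


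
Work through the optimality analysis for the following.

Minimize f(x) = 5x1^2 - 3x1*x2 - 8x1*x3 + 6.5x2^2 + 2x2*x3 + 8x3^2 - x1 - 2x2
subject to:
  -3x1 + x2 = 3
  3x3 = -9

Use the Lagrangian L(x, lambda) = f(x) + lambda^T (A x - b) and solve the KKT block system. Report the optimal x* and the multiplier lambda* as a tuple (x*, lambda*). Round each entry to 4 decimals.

Form the Lagrangian:
  L(x, lambda) = (1/2) x^T Q x + c^T x + lambda^T (A x - b)
Stationarity (grad_x L = 0): Q x + c + A^T lambda = 0.
Primal feasibility: A x = b.

This gives the KKT block system:
  [ Q   A^T ] [ x     ]   [-c ]
  [ A    0  ] [ lambda ] = [ b ]

Solving the linear system:
  x*      = (-0.9817, 0.055, -3)
  lambda* = (4.3394, 13.3456)
  f(x*)   = 53.9817

x* = (-0.9817, 0.055, -3), lambda* = (4.3394, 13.3456)


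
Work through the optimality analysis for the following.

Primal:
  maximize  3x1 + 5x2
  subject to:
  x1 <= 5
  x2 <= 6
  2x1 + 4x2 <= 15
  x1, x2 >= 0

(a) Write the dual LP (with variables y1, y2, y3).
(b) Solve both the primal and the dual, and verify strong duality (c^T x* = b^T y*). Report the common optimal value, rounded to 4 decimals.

The standard primal-dual pair for 'max c^T x s.t. A x <= b, x >= 0' is:
  Dual:  min b^T y  s.t.  A^T y >= c,  y >= 0.

So the dual LP is:
  minimize  5y1 + 6y2 + 15y3
  subject to:
    y1 + 2y3 >= 3
    y2 + 4y3 >= 5
    y1, y2, y3 >= 0

Solving the primal: x* = (5, 1.25).
  primal value c^T x* = 21.25.
Solving the dual: y* = (0.5, 0, 1.25).
  dual value b^T y* = 21.25.
Strong duality: c^T x* = b^T y*. Confirmed.

21.25


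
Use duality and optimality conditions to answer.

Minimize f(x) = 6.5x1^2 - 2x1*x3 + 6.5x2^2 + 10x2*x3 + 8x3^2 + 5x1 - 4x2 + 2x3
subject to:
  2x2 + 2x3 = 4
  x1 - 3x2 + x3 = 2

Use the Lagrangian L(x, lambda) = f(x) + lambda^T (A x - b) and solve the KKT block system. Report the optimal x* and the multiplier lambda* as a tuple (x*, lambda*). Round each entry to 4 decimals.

Form the Lagrangian:
  L(x, lambda) = (1/2) x^T Q x + c^T x + lambda^T (A x - b)
Stationarity (grad_x L = 0): Q x + c + A^T lambda = 0.
Primal feasibility: A x = b.

This gives the KKT block system:
  [ Q   A^T ] [ x     ]   [-c ]
  [ A    0  ] [ lambda ] = [ b ]

Solving the linear system:
  x*      = (0.2403, 0.0601, 1.9399)
  lambda* = (-14.4571, -4.2446)
  f(x*)   = 35.5794

x* = (0.2403, 0.0601, 1.9399), lambda* = (-14.4571, -4.2446)


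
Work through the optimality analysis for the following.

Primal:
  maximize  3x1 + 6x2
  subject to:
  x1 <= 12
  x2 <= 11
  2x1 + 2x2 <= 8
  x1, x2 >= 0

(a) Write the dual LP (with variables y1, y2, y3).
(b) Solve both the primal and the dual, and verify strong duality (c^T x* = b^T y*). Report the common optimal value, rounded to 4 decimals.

The standard primal-dual pair for 'max c^T x s.t. A x <= b, x >= 0' is:
  Dual:  min b^T y  s.t.  A^T y >= c,  y >= 0.

So the dual LP is:
  minimize  12y1 + 11y2 + 8y3
  subject to:
    y1 + 2y3 >= 3
    y2 + 2y3 >= 6
    y1, y2, y3 >= 0

Solving the primal: x* = (0, 4).
  primal value c^T x* = 24.
Solving the dual: y* = (0, 0, 3).
  dual value b^T y* = 24.
Strong duality: c^T x* = b^T y*. Confirmed.

24


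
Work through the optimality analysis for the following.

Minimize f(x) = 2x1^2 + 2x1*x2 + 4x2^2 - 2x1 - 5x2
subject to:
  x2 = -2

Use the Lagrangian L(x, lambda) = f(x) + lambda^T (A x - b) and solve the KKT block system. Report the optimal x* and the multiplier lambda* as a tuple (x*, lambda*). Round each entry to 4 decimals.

Form the Lagrangian:
  L(x, lambda) = (1/2) x^T Q x + c^T x + lambda^T (A x - b)
Stationarity (grad_x L = 0): Q x + c + A^T lambda = 0.
Primal feasibility: A x = b.

This gives the KKT block system:
  [ Q   A^T ] [ x     ]   [-c ]
  [ A    0  ] [ lambda ] = [ b ]

Solving the linear system:
  x*      = (1.5, -2)
  lambda* = (18)
  f(x*)   = 21.5

x* = (1.5, -2), lambda* = (18)


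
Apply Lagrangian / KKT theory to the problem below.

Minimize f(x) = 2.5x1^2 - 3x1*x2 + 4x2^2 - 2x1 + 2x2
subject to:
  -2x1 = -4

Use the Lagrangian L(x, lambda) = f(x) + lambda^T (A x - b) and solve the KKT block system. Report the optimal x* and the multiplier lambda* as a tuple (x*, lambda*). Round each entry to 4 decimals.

Form the Lagrangian:
  L(x, lambda) = (1/2) x^T Q x + c^T x + lambda^T (A x - b)
Stationarity (grad_x L = 0): Q x + c + A^T lambda = 0.
Primal feasibility: A x = b.

This gives the KKT block system:
  [ Q   A^T ] [ x     ]   [-c ]
  [ A    0  ] [ lambda ] = [ b ]

Solving the linear system:
  x*      = (2, 0.5)
  lambda* = (3.25)
  f(x*)   = 5

x* = (2, 0.5), lambda* = (3.25)


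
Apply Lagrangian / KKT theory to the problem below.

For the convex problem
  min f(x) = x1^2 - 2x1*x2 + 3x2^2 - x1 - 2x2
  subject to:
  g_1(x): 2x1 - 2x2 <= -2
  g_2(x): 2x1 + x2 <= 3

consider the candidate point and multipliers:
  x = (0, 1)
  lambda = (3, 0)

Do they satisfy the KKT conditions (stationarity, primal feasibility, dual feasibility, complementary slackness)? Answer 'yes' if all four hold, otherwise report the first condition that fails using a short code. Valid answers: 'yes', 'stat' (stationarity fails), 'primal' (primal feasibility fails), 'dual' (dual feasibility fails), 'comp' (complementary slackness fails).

Gradient of f: grad f(x) = Q x + c = (-3, 4)
Constraint values g_i(x) = a_i^T x - b_i:
  g_1((0, 1)) = 0
  g_2((0, 1)) = -2
Stationarity residual: grad f(x) + sum_i lambda_i a_i = (3, -2)
  -> stationarity FAILS
Primal feasibility (all g_i <= 0): OK
Dual feasibility (all lambda_i >= 0): OK
Complementary slackness (lambda_i * g_i(x) = 0 for all i): OK

Verdict: the first failing condition is stationarity -> stat.

stat


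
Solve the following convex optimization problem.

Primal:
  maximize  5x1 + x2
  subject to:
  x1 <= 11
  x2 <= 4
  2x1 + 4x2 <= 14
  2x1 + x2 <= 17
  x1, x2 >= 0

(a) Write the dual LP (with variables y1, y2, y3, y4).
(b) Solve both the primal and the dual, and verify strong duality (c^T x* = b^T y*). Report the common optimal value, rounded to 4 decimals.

The standard primal-dual pair for 'max c^T x s.t. A x <= b, x >= 0' is:
  Dual:  min b^T y  s.t.  A^T y >= c,  y >= 0.

So the dual LP is:
  minimize  11y1 + 4y2 + 14y3 + 17y4
  subject to:
    y1 + 2y3 + 2y4 >= 5
    y2 + 4y3 + y4 >= 1
    y1, y2, y3, y4 >= 0

Solving the primal: x* = (7, 0).
  primal value c^T x* = 35.
Solving the dual: y* = (0, 0, 2.5, 0).
  dual value b^T y* = 35.
Strong duality: c^T x* = b^T y*. Confirmed.

35


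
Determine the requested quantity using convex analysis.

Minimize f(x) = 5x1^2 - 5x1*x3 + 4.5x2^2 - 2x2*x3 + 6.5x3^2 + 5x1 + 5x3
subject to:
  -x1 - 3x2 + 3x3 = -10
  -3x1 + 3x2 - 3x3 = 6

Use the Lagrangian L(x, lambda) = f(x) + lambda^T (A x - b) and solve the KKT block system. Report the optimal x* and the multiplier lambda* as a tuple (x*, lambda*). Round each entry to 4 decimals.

Form the Lagrangian:
  L(x, lambda) = (1/2) x^T Q x + c^T x + lambda^T (A x - b)
Stationarity (grad_x L = 0): Q x + c + A^T lambda = 0.
Primal feasibility: A x = b.

This gives the KKT block system:
  [ Q   A^T ] [ x     ]   [-c ]
  [ A    0  ] [ lambda ] = [ b ]

Solving the linear system:
  x*      = (1, 1.8333, -1.1667)
  lambda* = (9.9167, 3.6389)
  f(x*)   = 38.25

x* = (1, 1.8333, -1.1667), lambda* = (9.9167, 3.6389)


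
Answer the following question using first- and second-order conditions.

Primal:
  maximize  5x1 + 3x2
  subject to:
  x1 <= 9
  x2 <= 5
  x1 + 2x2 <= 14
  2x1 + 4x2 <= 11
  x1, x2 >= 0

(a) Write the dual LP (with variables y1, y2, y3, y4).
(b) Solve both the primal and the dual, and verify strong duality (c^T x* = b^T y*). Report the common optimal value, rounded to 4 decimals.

The standard primal-dual pair for 'max c^T x s.t. A x <= b, x >= 0' is:
  Dual:  min b^T y  s.t.  A^T y >= c,  y >= 0.

So the dual LP is:
  minimize  9y1 + 5y2 + 14y3 + 11y4
  subject to:
    y1 + y3 + 2y4 >= 5
    y2 + 2y3 + 4y4 >= 3
    y1, y2, y3, y4 >= 0

Solving the primal: x* = (5.5, 0).
  primal value c^T x* = 27.5.
Solving the dual: y* = (0, 0, 0, 2.5).
  dual value b^T y* = 27.5.
Strong duality: c^T x* = b^T y*. Confirmed.

27.5


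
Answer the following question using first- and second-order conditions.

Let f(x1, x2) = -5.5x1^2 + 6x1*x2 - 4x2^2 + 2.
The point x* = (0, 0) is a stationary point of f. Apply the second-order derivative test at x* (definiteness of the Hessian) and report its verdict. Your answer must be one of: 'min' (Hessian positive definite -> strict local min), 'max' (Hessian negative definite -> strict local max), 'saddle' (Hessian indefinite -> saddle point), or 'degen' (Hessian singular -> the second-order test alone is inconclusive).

Compute the Hessian H = grad^2 f:
  H = [[-11, 6], [6, -8]]
Verify stationarity: grad f(x*) = H x* + g = (0, 0).
Eigenvalues of H: -15.6847, -3.3153.
Both eigenvalues < 0, so H is negative definite -> x* is a strict local max.

max


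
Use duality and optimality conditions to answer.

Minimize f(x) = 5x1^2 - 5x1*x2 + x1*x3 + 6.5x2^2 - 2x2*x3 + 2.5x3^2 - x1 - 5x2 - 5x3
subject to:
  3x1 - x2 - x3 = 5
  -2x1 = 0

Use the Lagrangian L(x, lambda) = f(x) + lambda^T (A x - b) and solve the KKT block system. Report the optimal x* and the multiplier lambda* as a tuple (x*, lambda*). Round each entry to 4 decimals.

Form the Lagrangian:
  L(x, lambda) = (1/2) x^T Q x + c^T x + lambda^T (A x - b)
Stationarity (grad_x L = 0): Q x + c + A^T lambda = 0.
Primal feasibility: A x = b.

This gives the KKT block system:
  [ Q   A^T ] [ x     ]   [-c ]
  [ A    0  ] [ lambda ] = [ b ]

Solving the linear system:
  x*      = (0, -1.5909, -3.4091)
  lambda* = (-18.8636, -26.5227)
  f(x*)   = 59.6591

x* = (0, -1.5909, -3.4091), lambda* = (-18.8636, -26.5227)


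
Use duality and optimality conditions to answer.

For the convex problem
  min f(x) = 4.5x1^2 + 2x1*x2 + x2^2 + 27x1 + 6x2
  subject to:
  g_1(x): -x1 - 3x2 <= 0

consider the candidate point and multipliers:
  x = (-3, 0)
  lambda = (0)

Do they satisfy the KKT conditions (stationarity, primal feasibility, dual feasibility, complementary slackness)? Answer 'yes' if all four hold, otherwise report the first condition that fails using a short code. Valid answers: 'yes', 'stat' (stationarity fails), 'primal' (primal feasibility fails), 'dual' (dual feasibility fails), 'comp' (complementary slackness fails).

Gradient of f: grad f(x) = Q x + c = (0, 0)
Constraint values g_i(x) = a_i^T x - b_i:
  g_1((-3, 0)) = 3
Stationarity residual: grad f(x) + sum_i lambda_i a_i = (0, 0)
  -> stationarity OK
Primal feasibility (all g_i <= 0): FAILS
Dual feasibility (all lambda_i >= 0): OK
Complementary slackness (lambda_i * g_i(x) = 0 for all i): OK

Verdict: the first failing condition is primal_feasibility -> primal.

primal


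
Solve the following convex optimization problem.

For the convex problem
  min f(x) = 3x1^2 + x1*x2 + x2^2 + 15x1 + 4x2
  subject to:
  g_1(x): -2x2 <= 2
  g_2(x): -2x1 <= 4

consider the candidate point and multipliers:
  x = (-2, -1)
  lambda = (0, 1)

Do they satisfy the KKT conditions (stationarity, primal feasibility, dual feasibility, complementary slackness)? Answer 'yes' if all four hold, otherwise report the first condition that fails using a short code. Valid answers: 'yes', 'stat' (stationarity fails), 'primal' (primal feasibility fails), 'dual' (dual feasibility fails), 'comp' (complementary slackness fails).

Gradient of f: grad f(x) = Q x + c = (2, 0)
Constraint values g_i(x) = a_i^T x - b_i:
  g_1((-2, -1)) = 0
  g_2((-2, -1)) = 0
Stationarity residual: grad f(x) + sum_i lambda_i a_i = (0, 0)
  -> stationarity OK
Primal feasibility (all g_i <= 0): OK
Dual feasibility (all lambda_i >= 0): OK
Complementary slackness (lambda_i * g_i(x) = 0 for all i): OK

Verdict: yes, KKT holds.

yes


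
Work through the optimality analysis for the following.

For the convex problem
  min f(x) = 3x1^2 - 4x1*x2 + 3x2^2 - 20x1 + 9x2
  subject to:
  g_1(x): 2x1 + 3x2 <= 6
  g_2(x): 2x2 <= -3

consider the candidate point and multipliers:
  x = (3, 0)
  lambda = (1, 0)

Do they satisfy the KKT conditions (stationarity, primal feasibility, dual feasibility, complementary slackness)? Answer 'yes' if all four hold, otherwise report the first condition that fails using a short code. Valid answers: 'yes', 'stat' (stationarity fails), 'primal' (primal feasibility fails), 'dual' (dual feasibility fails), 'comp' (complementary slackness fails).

Gradient of f: grad f(x) = Q x + c = (-2, -3)
Constraint values g_i(x) = a_i^T x - b_i:
  g_1((3, 0)) = 0
  g_2((3, 0)) = 3
Stationarity residual: grad f(x) + sum_i lambda_i a_i = (0, 0)
  -> stationarity OK
Primal feasibility (all g_i <= 0): FAILS
Dual feasibility (all lambda_i >= 0): OK
Complementary slackness (lambda_i * g_i(x) = 0 for all i): OK

Verdict: the first failing condition is primal_feasibility -> primal.

primal


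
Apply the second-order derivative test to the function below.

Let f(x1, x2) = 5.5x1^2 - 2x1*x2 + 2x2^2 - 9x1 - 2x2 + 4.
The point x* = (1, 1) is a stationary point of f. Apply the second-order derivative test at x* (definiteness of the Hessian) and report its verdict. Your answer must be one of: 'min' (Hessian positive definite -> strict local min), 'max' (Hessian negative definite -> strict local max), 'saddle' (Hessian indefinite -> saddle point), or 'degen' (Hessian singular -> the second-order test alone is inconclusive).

Compute the Hessian H = grad^2 f:
  H = [[11, -2], [-2, 4]]
Verify stationarity: grad f(x*) = H x* + g = (0, 0).
Eigenvalues of H: 3.4689, 11.5311.
Both eigenvalues > 0, so H is positive definite -> x* is a strict local min.

min


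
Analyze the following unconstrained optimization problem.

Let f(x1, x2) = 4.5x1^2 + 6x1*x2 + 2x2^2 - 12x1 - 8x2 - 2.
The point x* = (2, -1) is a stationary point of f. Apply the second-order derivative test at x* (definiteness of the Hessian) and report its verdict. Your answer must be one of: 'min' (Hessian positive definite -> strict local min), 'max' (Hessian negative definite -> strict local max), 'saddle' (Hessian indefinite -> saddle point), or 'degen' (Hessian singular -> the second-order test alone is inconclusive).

Compute the Hessian H = grad^2 f:
  H = [[9, 6], [6, 4]]
Verify stationarity: grad f(x*) = H x* + g = (0, 0).
Eigenvalues of H: 0, 13.
H has a zero eigenvalue (singular; positive semidefinite but not definite), so H is neither positive definite, negative definite, nor indefinite. The second-order test alone is inconclusive -> degen.
(Indeed, f is constant along the null direction of H through x*, so x* is not a strict local extremum.)

degen


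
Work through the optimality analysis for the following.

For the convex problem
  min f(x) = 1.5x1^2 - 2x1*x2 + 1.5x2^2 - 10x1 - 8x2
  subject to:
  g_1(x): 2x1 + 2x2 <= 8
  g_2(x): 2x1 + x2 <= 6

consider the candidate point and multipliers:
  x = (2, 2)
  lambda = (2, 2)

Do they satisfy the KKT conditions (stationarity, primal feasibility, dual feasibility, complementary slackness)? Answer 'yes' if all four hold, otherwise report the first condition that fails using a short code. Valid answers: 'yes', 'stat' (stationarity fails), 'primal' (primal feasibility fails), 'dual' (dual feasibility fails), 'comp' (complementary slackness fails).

Gradient of f: grad f(x) = Q x + c = (-8, -6)
Constraint values g_i(x) = a_i^T x - b_i:
  g_1((2, 2)) = 0
  g_2((2, 2)) = 0
Stationarity residual: grad f(x) + sum_i lambda_i a_i = (0, 0)
  -> stationarity OK
Primal feasibility (all g_i <= 0): OK
Dual feasibility (all lambda_i >= 0): OK
Complementary slackness (lambda_i * g_i(x) = 0 for all i): OK

Verdict: yes, KKT holds.

yes


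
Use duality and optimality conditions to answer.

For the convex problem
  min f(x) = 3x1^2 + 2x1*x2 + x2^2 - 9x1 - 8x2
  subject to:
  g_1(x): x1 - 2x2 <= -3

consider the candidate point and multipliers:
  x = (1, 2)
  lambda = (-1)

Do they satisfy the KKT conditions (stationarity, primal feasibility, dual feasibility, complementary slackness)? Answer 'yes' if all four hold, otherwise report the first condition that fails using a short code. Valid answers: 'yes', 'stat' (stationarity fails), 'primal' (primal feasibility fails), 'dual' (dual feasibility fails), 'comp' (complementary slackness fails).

Gradient of f: grad f(x) = Q x + c = (1, -2)
Constraint values g_i(x) = a_i^T x - b_i:
  g_1((1, 2)) = 0
Stationarity residual: grad f(x) + sum_i lambda_i a_i = (0, 0)
  -> stationarity OK
Primal feasibility (all g_i <= 0): OK
Dual feasibility (all lambda_i >= 0): FAILS
Complementary slackness (lambda_i * g_i(x) = 0 for all i): OK

Verdict: the first failing condition is dual_feasibility -> dual.

dual
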